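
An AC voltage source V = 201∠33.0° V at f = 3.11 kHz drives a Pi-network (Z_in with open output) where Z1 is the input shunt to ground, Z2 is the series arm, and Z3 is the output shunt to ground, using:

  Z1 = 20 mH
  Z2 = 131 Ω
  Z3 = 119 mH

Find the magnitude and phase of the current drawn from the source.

Step 1 — Angular frequency: ω = 2π·f = 2π·3110 = 1.954e+04 rad/s.
Step 2 — Component impedances:
  Z1: Z = jωL = j·1.954e+04·0.02 = 0 + j390.8 Ω
  Z2: Z = R = 131 Ω
  Z3: Z = jωL = j·1.954e+04·0.119 = 0 + j2325 Ω
Step 3 — With open output, the series arm Z2 and the output shunt Z3 appear in series to ground: Z2 + Z3 = 131 + j2325 Ω.
Step 4 — Parallel with input shunt Z1: Z_in = Z1 || (Z2 + Z3) = 2.706 + j334.7 Ω = 334.7∠89.5° Ω.
Step 5 — Source phasor: V = 201∠33.0° V = 168.6 + j109.5 V.
Step 6 — Ohm's law: I = V / Z_total = (168.6 + j109.5) / (2.706 + j334.7) = 0.3311 - j0.501 A.
Step 7 — Convert to polar: |I| = 0.6005 A, ∠I = -56.5°.

I = 0.6005∠-56.5° A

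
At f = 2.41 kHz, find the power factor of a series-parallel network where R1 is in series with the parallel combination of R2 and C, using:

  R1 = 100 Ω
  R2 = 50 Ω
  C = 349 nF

Step 1 — Angular frequency: ω = 2π·f = 2π·2410 = 1.514e+04 rad/s.
Step 2 — Component impedances:
  R1: Z = R = 100 Ω
  R2: Z = R = 50 Ω
  C: Z = 1/(jωC) = -j/(ω·C) = 0 - j189.2 Ω
Step 3 — Parallel branch: R2 || C = 1/(1/R2 + 1/C) = 46.74 - j12.35 Ω.
Step 4 — Series with R1: Z_total = R1 + (R2 || C) = 146.7 - j12.35 Ω = 147.3∠-4.8° Ω.
Step 5 — Power factor: PF = cos(φ) = Re(Z)/|Z| = 146.74/147.26 = 0.9965.
Step 6 — Type: Im(Z) = -12.35 ⇒ leading (phase φ = -4.8°).

PF = 0.9965 (leading, φ = -4.8°)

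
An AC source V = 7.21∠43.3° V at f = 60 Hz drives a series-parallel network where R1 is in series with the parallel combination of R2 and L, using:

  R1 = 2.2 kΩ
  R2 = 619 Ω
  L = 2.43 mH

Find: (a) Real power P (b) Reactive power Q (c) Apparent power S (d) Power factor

Step 1 — Angular frequency: ω = 2π·f = 2π·60 = 377 rad/s.
Step 2 — Component impedances:
  R1: Z = R = 2200 Ω
  R2: Z = R = 619 Ω
  L: Z = jωL = j·377·0.00243 = 0 + j0.9161 Ω
Step 3 — Parallel branch: R2 || L = 1/(1/R2 + 1/L) = 0.001356 + j0.9161 Ω.
Step 4 — Series with R1: Z_total = R1 + (R2 || L) = 2200 + j0.9161 Ω = 2200∠0.0° Ω.
Step 5 — Source phasor: V = 7.21∠43.3° V = 5.247 + j4.945 V.
Step 6 — Current: I = V / Z = 0.002386 + j0.002247 A = 0.003277∠43.3° A.
Step 7 — Complex power: S = V·I* = 0.02363 + j9.839e-06 VA.
Step 8 — Real power: P = Re(S) = 0.02363 W.
Step 9 — Reactive power: Q = Im(S) = 9.839e-06 VAR.
Step 10 — Apparent power: |S| = 0.02363 VA.
Step 11 — Power factor: PF = P/|S| = 1 (lagging).

(a) P = 0.02363 W  (b) Q = 9.839e-06 VAR  (c) S = 0.02363 VA  (d) PF = 1 (lagging)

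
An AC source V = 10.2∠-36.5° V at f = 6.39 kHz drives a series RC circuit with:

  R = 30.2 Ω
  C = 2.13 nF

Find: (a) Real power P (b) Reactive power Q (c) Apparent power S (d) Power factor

Step 1 — Angular frequency: ω = 2π·f = 2π·6390 = 4.015e+04 rad/s.
Step 2 — Component impedances:
  R: Z = R = 30.2 Ω
  C: Z = 1/(jωC) = -j/(ω·C) = 0 - j1.169e+04 Ω
Step 3 — Series combination: Z_total = R + C = 30.2 - j1.169e+04 Ω = 1.169e+04∠-89.9° Ω.
Step 4 — Source phasor: V = 10.2∠-36.5° V = 8.199 - j6.067 V.
Step 5 — Current: I = V / Z = 0.0005207 + j0.0006999 A = 0.0008723∠53.4° A.
Step 6 — Complex power: S = V·I* = 2.298e-05 - j0.008897 VA.
Step 7 — Real power: P = Re(S) = 2.298e-05 W.
Step 8 — Reactive power: Q = Im(S) = -0.008897 VAR.
Step 9 — Apparent power: |S| = 0.008897 VA.
Step 10 — Power factor: PF = P/|S| = 0.002583 (leading).

(a) P = 2.298e-05 W  (b) Q = -0.008897 VAR  (c) S = 0.008897 VA  (d) PF = 0.002583 (leading)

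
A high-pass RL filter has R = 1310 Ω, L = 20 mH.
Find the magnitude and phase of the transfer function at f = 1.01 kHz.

Step 1 — Angular frequency: ω = 2π·1010 = 6346 rad/s.
Step 2 — Transfer function: H(jω) = jωL/(R + jωL).
Step 3 — Numerator jωL = j·126.9; denominator R + jωL = 1310 + j126.9.
Step 4 — H = 0.0093 + j0.09598.
Step 5 — Magnitude: |H| = 0.09643 (-20.3 dB); phase: φ = 84.5°.

|H| = 0.09643 (-20.3 dB), φ = 84.5°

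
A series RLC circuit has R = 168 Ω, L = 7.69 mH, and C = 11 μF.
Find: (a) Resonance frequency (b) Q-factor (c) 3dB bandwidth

Step 1 — Resonance: ω₀ = 1/√(LC) = 1/√(0.00769·1.1e-05) = 3438 rad/s.
Step 2 — f₀ = ω₀/(2π) = 547.2 Hz.
Step 3 — Series Q: Q = ω₀L/R = 3438·0.00769/168 = 0.1574.
Step 4 — Bandwidth: Δω = ω₀/Q = 2.185e+04 rad/s; BW = Δω/(2π) = 3477 Hz.

(a) f₀ = 547.2 Hz  (b) Q = 0.1574  (c) BW = 3477 Hz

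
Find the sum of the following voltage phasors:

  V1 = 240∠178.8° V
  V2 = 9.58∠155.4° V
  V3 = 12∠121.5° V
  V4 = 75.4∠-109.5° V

Step 1 — Convert each phasor to rectangular form:
  V1 = 240·(cos(178.8°) + j·sin(178.8°)) = -239.9 + j5.026 V
  V2 = 9.58·(cos(155.4°) + j·sin(155.4°)) = -8.71 + j3.988 V
  V3 = 12·(cos(121.5°) + j·sin(121.5°)) = -6.27 + j10.23 V
  V4 = 75.4·(cos(-109.5°) + j·sin(-109.5°)) = -25.17 - j71.08 V
Step 2 — Sum components: V_total = -280.1 - j51.83 V.
Step 3 — Convert to polar: |V_total| = 284.9 V, ∠V_total = -169.5°.

V_total = 284.9∠-169.5° V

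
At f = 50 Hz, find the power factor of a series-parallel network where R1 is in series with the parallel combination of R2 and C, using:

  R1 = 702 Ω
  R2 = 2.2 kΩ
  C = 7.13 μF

Step 1 — Angular frequency: ω = 2π·f = 2π·50 = 314.2 rad/s.
Step 2 — Component impedances:
  R1: Z = R = 702 Ω
  R2: Z = R = 2200 Ω
  C: Z = 1/(jωC) = -j/(ω·C) = 0 - j446.4 Ω
Step 3 — Parallel branch: R2 || C = 1/(1/R2 + 1/C) = 87.01 - j428.8 Ω.
Step 4 — Series with R1: Z_total = R1 + (R2 || C) = 789 - j428.8 Ω = 898∠-28.5° Ω.
Step 5 — Power factor: PF = cos(φ) = Re(Z)/|Z| = 789/898 = 0.8786.
Step 6 — Type: Im(Z) = -428.8 ⇒ leading (phase φ = -28.5°).

PF = 0.8786 (leading, φ = -28.5°)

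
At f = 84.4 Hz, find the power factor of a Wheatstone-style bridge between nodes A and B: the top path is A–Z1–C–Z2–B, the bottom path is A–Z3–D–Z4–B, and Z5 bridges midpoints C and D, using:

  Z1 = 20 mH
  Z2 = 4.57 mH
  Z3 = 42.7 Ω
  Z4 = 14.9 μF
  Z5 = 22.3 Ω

Step 1 — Angular frequency: ω = 2π·f = 2π·84.4 = 530.3 rad/s.
Step 2 — Component impedances:
  Z1: Z = jωL = j·530.3·0.02 = 0 + j10.61 Ω
  Z2: Z = jωL = j·530.3·0.00457 = 0 + j2.423 Ω
  Z3: Z = R = 42.7 Ω
  Z4: Z = 1/(jωC) = -j/(ω·C) = 0 - j126.6 Ω
  Z5: Z = R = 22.3 Ω
Step 3 — Bridge requires nodal analysis (the Z5 bridge couples midpoints C and D, so the two paths cannot be reduced to a simple series/parallel combination). Setting node B to ground and injecting 1 A at node A, the 3-node admittance system at A, C, D solves to V_A = Z_AB = 1.775 + j13.03 Ω = 13.15∠82.2° Ω.
Step 4 — Power factor: PF = cos(φ) = Re(Z)/|Z| = 1.775/13.15 = 0.135.
Step 5 — Type: Im(Z) = 13.03 ⇒ lagging (phase φ = 82.2°).

PF = 0.135 (lagging, φ = 82.2°)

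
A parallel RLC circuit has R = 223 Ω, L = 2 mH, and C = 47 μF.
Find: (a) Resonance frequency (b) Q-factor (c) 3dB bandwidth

Step 1 — Resonance: ω₀ = 1/√(LC) = 1/√(0.002·4.7e-05) = 3262 rad/s.
Step 2 — f₀ = ω₀/(2π) = 519.1 Hz.
Step 3 — Parallel Q: Q = R/(ω₀L) = 223/(3262·0.002) = 34.19.
Step 4 — Bandwidth: Δω = ω₀/Q = 95.41 rad/s; BW = Δω/(2π) = 15.19 Hz.

(a) f₀ = 519.1 Hz  (b) Q = 34.19  (c) BW = 15.19 Hz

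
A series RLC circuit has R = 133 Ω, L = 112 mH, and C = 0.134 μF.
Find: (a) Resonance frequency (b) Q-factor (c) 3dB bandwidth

Step 1 — Resonance condition Im(Z)=0 gives ω₀ = 1/√(LC).
Step 2 — ω₀ = 1/√(0.112·1.34e-07) = 8163 rad/s.
Step 3 — f₀ = ω₀/(2π) = 1299 Hz.
Step 4 — Series Q: Q = ω₀L/R = 8163·0.112/133 = 6.874.
Step 5 — 3dB bandwidth: Δω = ω₀/Q = 1187 rad/s; BW = Δω/(2π) = 189 Hz.

(a) f₀ = 1299 Hz  (b) Q = 6.874  (c) BW = 189 Hz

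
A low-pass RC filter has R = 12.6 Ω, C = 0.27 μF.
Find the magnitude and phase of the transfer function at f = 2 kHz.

Step 1 — Angular frequency: ω = 2π·2000 = 1.257e+04 rad/s.
Step 2 — Transfer function: H(jω) = 1/(1 + jωRC).
Step 3 — Denominator: 1 + jωRC = 1 + j·1.257e+04·12.6·2.7e-07 = 1 + j0.04275.
Step 4 — H = 0.9982 - j0.04267.
Step 5 — Magnitude: |H| = 0.9991 (-0.0 dB); phase: φ = -2.4°.

|H| = 0.9991 (-0.0 dB), φ = -2.4°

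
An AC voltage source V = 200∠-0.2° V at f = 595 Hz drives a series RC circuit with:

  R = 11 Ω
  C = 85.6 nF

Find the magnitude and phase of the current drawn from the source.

Step 1 — Angular frequency: ω = 2π·f = 2π·595 = 3738 rad/s.
Step 2 — Component impedances:
  R: Z = R = 11 Ω
  C: Z = 1/(jωC) = -j/(ω·C) = 0 - j3125 Ω
Step 3 — Series combination: Z_total = R + C = 11 - j3125 Ω = 3125∠-89.8° Ω.
Step 4 — Source phasor: V = 200∠-0.2° V = 200 - j0.6981 V.
Step 5 — Ohm's law: I = V / Z_total = (200 - j0.6981) / (11 - j3125) = 0.0004487 + j0.064 A.
Step 6 — Convert to polar: |I| = 0.064 A, ∠I = 89.6°.

I = 0.064∠89.6° A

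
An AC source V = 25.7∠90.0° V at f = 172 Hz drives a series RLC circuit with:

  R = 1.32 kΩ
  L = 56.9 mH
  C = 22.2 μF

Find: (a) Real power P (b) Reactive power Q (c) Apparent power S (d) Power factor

Step 1 — Angular frequency: ω = 2π·f = 2π·172 = 1081 rad/s.
Step 2 — Component impedances:
  R: Z = R = 1320 Ω
  L: Z = jωL = j·1081·0.0569 = 0 + j61.49 Ω
  C: Z = 1/(jωC) = -j/(ω·C) = 0 - j41.68 Ω
Step 3 — Series combination: Z_total = R + L + C = 1320 + j19.81 Ω = 1320∠0.9° Ω.
Step 4 — Source phasor: V = 25.7∠90.0° V = 0 + j25.7 V.
Step 5 — Current: I = V / Z = 0.0002921 + j0.01947 A = 0.01947∠89.1° A.
Step 6 — Complex power: S = V·I* = 0.5003 + j0.007508 VA.
Step 7 — Real power: P = Re(S) = 0.5003 W.
Step 8 — Reactive power: Q = Im(S) = 0.007508 VAR.
Step 9 — Apparent power: |S| = 0.5003 VA.
Step 10 — Power factor: PF = P/|S| = 0.9999 (lagging).

(a) P = 0.5003 W  (b) Q = 0.007508 VAR  (c) S = 0.5003 VA  (d) PF = 0.9999 (lagging)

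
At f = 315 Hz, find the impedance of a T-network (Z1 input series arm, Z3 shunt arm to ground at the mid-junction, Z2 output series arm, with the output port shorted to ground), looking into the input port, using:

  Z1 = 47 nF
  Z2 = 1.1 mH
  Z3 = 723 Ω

Step 1 — Angular frequency: ω = 2π·f = 2π·315 = 1979 rad/s.
Step 2 — Component impedances:
  Z1: Z = 1/(jωC) = -j/(ω·C) = 0 - j1.075e+04 Ω
  Z2: Z = jωL = j·1979·0.0011 = 0 + j2.177 Ω
  Z3: Z = R = 723 Ω
Step 3 — With the output port shorted to ground, the output series arm Z2 runs from the junction to ground; the shunt arm Z3 also runs from the junction to ground. They appear in parallel: Z3 || Z2 = 0.006556 + j2.177 Ω.
Step 4 — Series with input arm Z1: Z_in = Z1 + (Z3 || Z2) = 0.006556 - j1.075e+04 Ω = 1.075e+04∠-90.0° Ω.

Z = 0.006556 - j1.075e+04 Ω = 1.075e+04∠-90.0° Ω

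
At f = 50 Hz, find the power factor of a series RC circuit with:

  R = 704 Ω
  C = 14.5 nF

Step 1 — Angular frequency: ω = 2π·f = 2π·50 = 314.2 rad/s.
Step 2 — Component impedances:
  R: Z = R = 704 Ω
  C: Z = 1/(jωC) = -j/(ω·C) = 0 - j2.195e+05 Ω
Step 3 — Series combination: Z_total = R + C = 704 - j2.195e+05 Ω = 2.195e+05∠-89.8° Ω.
Step 4 — Power factor: PF = cos(φ) = Re(Z)/|Z| = 704/2.195e+05 = 0.003207.
Step 5 — Type: Im(Z) = -2.195e+05 ⇒ leading (phase φ = -89.8°).

PF = 0.003207 (leading, φ = -89.8°)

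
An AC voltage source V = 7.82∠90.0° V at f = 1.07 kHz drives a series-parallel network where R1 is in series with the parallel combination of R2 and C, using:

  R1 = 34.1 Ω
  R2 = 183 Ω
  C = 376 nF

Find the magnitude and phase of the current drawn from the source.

Step 1 — Angular frequency: ω = 2π·f = 2π·1070 = 6723 rad/s.
Step 2 — Component impedances:
  R1: Z = R = 34.1 Ω
  R2: Z = R = 183 Ω
  C: Z = 1/(jωC) = -j/(ω·C) = 0 - j395.6 Ω
Step 3 — Parallel branch: R2 || C = 1/(1/R2 + 1/C) = 150.7 - j69.73 Ω.
Step 4 — Series with R1: Z_total = R1 + (R2 || C) = 184.8 - j69.73 Ω = 197.6∠-20.7° Ω.
Step 5 — Source phasor: V = 7.82∠90.0° V = 0 + j7.82 V.
Step 6 — Ohm's law: I = V / Z_total = (0 + j7.82) / (184.8 - j69.73) = -0.01397 + j0.03704 A.
Step 7 — Convert to polar: |I| = 0.03958 A, ∠I = 110.7°.

I = 0.03958∠110.7° A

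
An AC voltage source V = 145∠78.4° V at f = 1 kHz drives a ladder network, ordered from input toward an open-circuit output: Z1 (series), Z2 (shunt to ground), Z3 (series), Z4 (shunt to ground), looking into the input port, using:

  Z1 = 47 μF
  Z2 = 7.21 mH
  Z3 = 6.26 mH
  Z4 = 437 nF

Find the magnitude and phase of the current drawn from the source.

Step 1 — Angular frequency: ω = 2π·f = 2π·1000 = 6283 rad/s.
Step 2 — Component impedances:
  Z1: Z = 1/(jωC) = -j/(ω·C) = 0 - j3.386 Ω
  Z2: Z = jωL = j·6283·0.00721 = 0 + j45.3 Ω
  Z3: Z = jωL = j·6283·0.00626 = 0 + j39.33 Ω
  Z4: Z = 1/(jωC) = -j/(ω·C) = 0 - j364.2 Ω
Step 3 — Ladder network (open output): work backward from the far end, alternating series and parallel combinations. Z_in = 0 + j49.26 Ω = 49.26∠90.0° Ω.
Step 4 — Source phasor: V = 145∠78.4° V = 29.16 + j142 V.
Step 5 — Ohm's law: I = V / Z_total = (29.16 + j142) / (0 + j49.26) = 2.884 - j0.5919 A.
Step 6 — Convert to polar: |I| = 2.944 A, ∠I = -11.6°.

I = 2.944∠-11.6° A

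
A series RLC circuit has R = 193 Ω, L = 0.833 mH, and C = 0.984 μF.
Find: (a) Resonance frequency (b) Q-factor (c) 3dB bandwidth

Step 1 — Resonance: ω₀ = 1/√(LC) = 1/√(0.000833·9.84e-07) = 3.493e+04 rad/s.
Step 2 — f₀ = ω₀/(2π) = 5559 Hz.
Step 3 — Series Q: Q = ω₀L/R = 3.493e+04·0.000833/193 = 0.1508.
Step 4 — Bandwidth: Δω = ω₀/Q = 2.317e+05 rad/s; BW = Δω/(2π) = 3.688e+04 Hz.

(a) f₀ = 5559 Hz  (b) Q = 0.1508  (c) BW = 3.688e+04 Hz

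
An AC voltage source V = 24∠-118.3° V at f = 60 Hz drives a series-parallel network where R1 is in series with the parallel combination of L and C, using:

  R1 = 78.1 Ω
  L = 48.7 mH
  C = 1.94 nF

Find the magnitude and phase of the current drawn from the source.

Step 1 — Angular frequency: ω = 2π·f = 2π·60 = 377 rad/s.
Step 2 — Component impedances:
  R1: Z = R = 78.1 Ω
  L: Z = jωL = j·377·0.0487 = 0 + j18.36 Ω
  C: Z = 1/(jωC) = -j/(ω·C) = 0 - j1.367e+06 Ω
Step 3 — Parallel branch: L || C = 1/(1/L + 1/C) = 0 + j18.36 Ω.
Step 4 — Series with R1: Z_total = R1 + (L || C) = 78.1 + j18.36 Ω = 80.23∠13.2° Ω.
Step 5 — Source phasor: V = 24∠-118.3° V = -11.38 - j21.13 V.
Step 6 — Ohm's law: I = V / Z_total = (-11.38 - j21.13) / (78.1 + j18.36) = -0.1983 - j0.2239 A.
Step 7 — Convert to polar: |I| = 0.2991 A, ∠I = -131.5°.

I = 0.2991∠-131.5° A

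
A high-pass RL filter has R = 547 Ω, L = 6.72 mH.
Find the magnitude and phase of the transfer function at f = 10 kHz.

Step 1 — Angular frequency: ω = 2π·1e+04 = 6.283e+04 rad/s.
Step 2 — Transfer function: H(jω) = jωL/(R + jωL).
Step 3 — Numerator jωL = j·422.2; denominator R + jωL = 547 + j422.2.
Step 4 — H = 0.3734 + j0.4837.
Step 5 — Magnitude: |H| = 0.611 (-4.3 dB); phase: φ = 52.3°.

|H| = 0.611 (-4.3 dB), φ = 52.3°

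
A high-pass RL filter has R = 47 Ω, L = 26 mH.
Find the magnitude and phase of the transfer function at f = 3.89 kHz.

Step 1 — Angular frequency: ω = 2π·3890 = 2.444e+04 rad/s.
Step 2 — Transfer function: H(jω) = jωL/(R + jωL).
Step 3 — Numerator jωL = j·635.5; denominator R + jωL = 47 + j635.5.
Step 4 — H = 0.9946 + j0.07356.
Step 5 — Magnitude: |H| = 0.9973 (-0.0 dB); phase: φ = 4.2°.

|H| = 0.9973 (-0.0 dB), φ = 4.2°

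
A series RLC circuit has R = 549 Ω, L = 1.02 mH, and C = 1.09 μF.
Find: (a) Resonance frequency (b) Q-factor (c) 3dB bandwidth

Step 1 — Resonance condition Im(Z)=0 gives ω₀ = 1/√(LC).
Step 2 — ω₀ = 1/√(0.00102·1.09e-06) = 2.999e+04 rad/s.
Step 3 — f₀ = ω₀/(2π) = 4773 Hz.
Step 4 — Series Q: Q = ω₀L/R = 2.999e+04·0.00102/549 = 0.05572.
Step 5 — 3dB bandwidth: Δω = ω₀/Q = 5.382e+05 rad/s; BW = Δω/(2π) = 8.566e+04 Hz.

(a) f₀ = 4773 Hz  (b) Q = 0.05572  (c) BW = 8.566e+04 Hz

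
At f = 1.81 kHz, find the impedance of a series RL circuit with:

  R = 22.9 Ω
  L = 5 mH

Step 1 — Angular frequency: ω = 2π·f = 2π·1810 = 1.137e+04 rad/s.
Step 2 — Component impedances:
  R: Z = R = 22.9 Ω
  L: Z = jωL = j·1.137e+04·0.005 = 0 + j56.86 Ω
Step 3 — Series combination: Z_total = R + L = 22.9 + j56.86 Ω = 61.3∠68.1° Ω.

Z = 22.9 + j56.86 Ω = 61.3∠68.1° Ω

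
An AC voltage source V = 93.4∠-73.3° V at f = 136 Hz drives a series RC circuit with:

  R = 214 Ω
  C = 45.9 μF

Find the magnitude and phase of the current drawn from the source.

Step 1 — Angular frequency: ω = 2π·f = 2π·136 = 854.5 rad/s.
Step 2 — Component impedances:
  R: Z = R = 214 Ω
  C: Z = 1/(jωC) = -j/(ω·C) = 0 - j25.5 Ω
Step 3 — Series combination: Z_total = R + C = 214 - j25.5 Ω = 215.5∠-6.8° Ω.
Step 4 — Source phasor: V = 93.4∠-73.3° V = 26.84 - j89.46 V.
Step 5 — Ohm's law: I = V / Z_total = (26.84 - j89.46) / (214 - j25.5) = 0.1728 - j0.3975 A.
Step 6 — Convert to polar: |I| = 0.4334 A, ∠I = -66.5°.

I = 0.4334∠-66.5° A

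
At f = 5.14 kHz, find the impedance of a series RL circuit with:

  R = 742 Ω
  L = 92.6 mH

Step 1 — Angular frequency: ω = 2π·f = 2π·5140 = 3.23e+04 rad/s.
Step 2 — Component impedances:
  R: Z = R = 742 Ω
  L: Z = jωL = j·3.23e+04·0.0926 = 0 + j2991 Ω
Step 3 — Series combination: Z_total = R + L = 742 + j2991 Ω = 3081∠76.1° Ω.

Z = 742 + j2991 Ω = 3081∠76.1° Ω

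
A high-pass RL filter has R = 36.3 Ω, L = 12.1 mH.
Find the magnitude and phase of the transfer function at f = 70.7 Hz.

Step 1 — Angular frequency: ω = 2π·70.7 = 444.2 rad/s.
Step 2 — Transfer function: H(jω) = jωL/(R + jωL).
Step 3 — Numerator jωL = j·5.375; denominator R + jωL = 36.3 + j5.375.
Step 4 — H = 0.02146 + j0.1449.
Step 5 — Magnitude: |H| = 0.1465 (-16.7 dB); phase: φ = 81.6°.

|H| = 0.1465 (-16.7 dB), φ = 81.6°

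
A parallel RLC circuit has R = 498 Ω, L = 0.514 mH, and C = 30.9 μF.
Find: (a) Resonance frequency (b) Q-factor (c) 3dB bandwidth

Step 1 — Resonance: ω₀ = 1/√(LC) = 1/√(0.000514·3.09e-05) = 7935 rad/s.
Step 2 — f₀ = ω₀/(2π) = 1263 Hz.
Step 3 — Parallel Q: Q = R/(ω₀L) = 498/(7935·0.000514) = 122.1.
Step 4 — Bandwidth: Δω = ω₀/Q = 64.98 rad/s; BW = Δω/(2π) = 10.34 Hz.

(a) f₀ = 1263 Hz  (b) Q = 122.1  (c) BW = 10.34 Hz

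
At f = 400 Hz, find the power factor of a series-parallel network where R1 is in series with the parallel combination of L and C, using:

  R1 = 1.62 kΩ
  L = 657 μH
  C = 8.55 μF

Step 1 — Angular frequency: ω = 2π·f = 2π·400 = 2513 rad/s.
Step 2 — Component impedances:
  R1: Z = R = 1620 Ω
  L: Z = jωL = j·2513·0.000657 = 0 + j1.651 Ω
  C: Z = 1/(jωC) = -j/(ω·C) = 0 - j46.54 Ω
Step 3 — Parallel branch: L || C = 1/(1/L + 1/C) = 0 + j1.712 Ω.
Step 4 — Series with R1: Z_total = R1 + (L || C) = 1620 + j1.712 Ω = 1620∠0.1° Ω.
Step 5 — Power factor: PF = cos(φ) = Re(Z)/|Z| = 1620/1620 = 1.
Step 6 — Type: Im(Z) = 1.712 ⇒ lagging (phase φ = 0.1°).

PF = 1 (lagging, φ = 0.1°)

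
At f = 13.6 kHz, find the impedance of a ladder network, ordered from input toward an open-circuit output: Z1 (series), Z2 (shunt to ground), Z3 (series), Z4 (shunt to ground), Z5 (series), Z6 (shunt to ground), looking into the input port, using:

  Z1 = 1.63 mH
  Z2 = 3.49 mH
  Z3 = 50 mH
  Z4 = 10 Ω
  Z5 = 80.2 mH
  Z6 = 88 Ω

Step 1 — Angular frequency: ω = 2π·f = 2π·1.36e+04 = 8.545e+04 rad/s.
Step 2 — Component impedances:
  Z1: Z = jωL = j·8.545e+04·0.00163 = 0 + j139.3 Ω
  Z2: Z = jωL = j·8.545e+04·0.00349 = 0 + j298.2 Ω
  Z3: Z = jωL = j·8.545e+04·0.05 = 0 + j4273 Ω
  Z4: Z = R = 10 Ω
  Z5: Z = jωL = j·8.545e+04·0.0802 = 0 + j6853 Ω
  Z6: Z = R = 88 Ω
Step 3 — Ladder network (open output): work backward from the far end, alternating series and parallel combinations. Z_in = 0.04257 + j418.1 Ω = 418.1∠90.0° Ω.

Z = 0.04257 + j418.1 Ω = 418.1∠90.0° Ω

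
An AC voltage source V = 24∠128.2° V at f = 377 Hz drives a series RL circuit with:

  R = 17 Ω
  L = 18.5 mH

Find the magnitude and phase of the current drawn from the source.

Step 1 — Angular frequency: ω = 2π·f = 2π·377 = 2369 rad/s.
Step 2 — Component impedances:
  R: Z = R = 17 Ω
  L: Z = jωL = j·2369·0.0185 = 0 + j43.82 Ω
Step 3 — Series combination: Z_total = R + L = 17 + j43.82 Ω = 47∠68.8° Ω.
Step 4 — Source phasor: V = 24∠128.2° V = -14.84 + j18.86 V.
Step 5 — Ohm's law: I = V / Z_total = (-14.84 + j18.86) / (17 + j43.82) = 0.2599 + j0.4395 A.
Step 6 — Convert to polar: |I| = 0.5106 A, ∠I = 59.4°.

I = 0.5106∠59.4° A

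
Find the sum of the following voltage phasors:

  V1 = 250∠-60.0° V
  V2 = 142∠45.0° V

Step 1 — Convert each phasor to rectangular form:
  V1 = 250·(cos(-60.0°) + j·sin(-60.0°)) = 125 - j216.5 V
  V2 = 142·(cos(45.0°) + j·sin(45.0°)) = 100.4 + j100.4 V
Step 2 — Sum components: V_total = 225.4 - j116.1 V.
Step 3 — Convert to polar: |V_total| = 253.6 V, ∠V_total = -27.3°.

V_total = 253.6∠-27.3° V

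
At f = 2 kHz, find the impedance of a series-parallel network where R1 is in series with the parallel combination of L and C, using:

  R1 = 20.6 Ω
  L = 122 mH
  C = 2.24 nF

Step 1 — Angular frequency: ω = 2π·f = 2π·2000 = 1.257e+04 rad/s.
Step 2 — Component impedances:
  R1: Z = R = 20.6 Ω
  L: Z = jωL = j·1.257e+04·0.122 = 0 + j1533 Ω
  C: Z = 1/(jωC) = -j/(ω·C) = 0 - j3.553e+04 Ω
Step 3 — Parallel branch: L || C = 1/(1/L + 1/C) = 0 + j1602 Ω.
Step 4 — Series with R1: Z_total = R1 + (L || C) = 20.6 + j1602 Ω = 1602∠89.3° Ω.

Z = 20.6 + j1602 Ω = 1602∠89.3° Ω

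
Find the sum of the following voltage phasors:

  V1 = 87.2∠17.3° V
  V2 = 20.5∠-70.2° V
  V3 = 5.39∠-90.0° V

Step 1 — Convert each phasor to rectangular form:
  V1 = 87.2·(cos(17.3°) + j·sin(17.3°)) = 83.26 + j25.93 V
  V2 = 20.5·(cos(-70.2°) + j·sin(-70.2°)) = 6.944 - j19.29 V
  V3 = 5.39·(cos(-90.0°) + j·sin(-90.0°)) = 0 - j5.39 V
Step 2 — Sum components: V_total = 90.2 + j1.253 V.
Step 3 — Convert to polar: |V_total| = 90.21 V, ∠V_total = 0.8°.

V_total = 90.21∠0.8° V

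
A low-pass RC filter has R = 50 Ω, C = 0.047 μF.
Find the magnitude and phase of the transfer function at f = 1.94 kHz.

Step 1 — Angular frequency: ω = 2π·1940 = 1.219e+04 rad/s.
Step 2 — Transfer function: H(jω) = 1/(1 + jωRC).
Step 3 — Denominator: 1 + jωRC = 1 + j·1.219e+04·50·4.7e-08 = 1 + j0.02865.
Step 4 — H = 0.9992 - j0.02862.
Step 5 — Magnitude: |H| = 0.9996 (-0.0 dB); phase: φ = -1.6°.

|H| = 0.9996 (-0.0 dB), φ = -1.6°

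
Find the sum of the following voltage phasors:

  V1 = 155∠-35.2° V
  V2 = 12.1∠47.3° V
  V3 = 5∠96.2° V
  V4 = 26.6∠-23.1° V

Step 1 — Convert each phasor to rectangular form:
  V1 = 155·(cos(-35.2°) + j·sin(-35.2°)) = 126.7 - j89.35 V
  V2 = 12.1·(cos(47.3°) + j·sin(47.3°)) = 8.206 + j8.892 V
  V3 = 5·(cos(96.2°) + j·sin(96.2°)) = -0.54 + j4.971 V
  V4 = 26.6·(cos(-23.1°) + j·sin(-23.1°)) = 24.47 - j10.44 V
Step 2 — Sum components: V_total = 158.8 - j85.92 V.
Step 3 — Convert to polar: |V_total| = 180.5 V, ∠V_total = -28.4°.

V_total = 180.5∠-28.4° V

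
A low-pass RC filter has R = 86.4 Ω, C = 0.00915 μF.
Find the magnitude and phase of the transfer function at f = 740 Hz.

Step 1 — Angular frequency: ω = 2π·740 = 4650 rad/s.
Step 2 — Transfer function: H(jω) = 1/(1 + jωRC).
Step 3 — Denominator: 1 + jωRC = 1 + j·4650·86.4·9.15e-09 = 1 + j0.003676.
Step 4 — H = 1 - j0.003676.
Step 5 — Magnitude: |H| = 1 (-0.0 dB); phase: φ = -0.2°.

|H| = 1 (-0.0 dB), φ = -0.2°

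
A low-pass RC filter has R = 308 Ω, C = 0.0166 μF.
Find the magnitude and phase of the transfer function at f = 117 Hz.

Step 1 — Angular frequency: ω = 2π·117 = 735.1 rad/s.
Step 2 — Transfer function: H(jω) = 1/(1 + jωRC).
Step 3 — Denominator: 1 + jωRC = 1 + j·735.1·308·1.66e-08 = 1 + j0.003759.
Step 4 — H = 1 - j0.003759.
Step 5 — Magnitude: |H| = 1 (-0.0 dB); phase: φ = -0.2°.

|H| = 1 (-0.0 dB), φ = -0.2°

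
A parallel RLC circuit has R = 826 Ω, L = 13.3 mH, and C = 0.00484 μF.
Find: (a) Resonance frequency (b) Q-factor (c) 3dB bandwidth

Step 1 — Resonance: ω₀ = 1/√(LC) = 1/√(0.0133·4.84e-09) = 1.246e+05 rad/s.
Step 2 — f₀ = ω₀/(2π) = 1.984e+04 Hz.
Step 3 — Parallel Q: Q = R/(ω₀L) = 826/(1.246e+05·0.0133) = 0.4983.
Step 4 — Bandwidth: Δω = ω₀/Q = 2.501e+05 rad/s; BW = Δω/(2π) = 3.981e+04 Hz.

(a) f₀ = 1.984e+04 Hz  (b) Q = 0.4983  (c) BW = 3.981e+04 Hz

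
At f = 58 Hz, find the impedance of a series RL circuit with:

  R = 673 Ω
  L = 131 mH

Step 1 — Angular frequency: ω = 2π·f = 2π·58 = 364.4 rad/s.
Step 2 — Component impedances:
  R: Z = R = 673 Ω
  L: Z = jωL = j·364.4·0.131 = 0 + j47.74 Ω
Step 3 — Series combination: Z_total = R + L = 673 + j47.74 Ω = 674.7∠4.1° Ω.

Z = 673 + j47.74 Ω = 674.7∠4.1° Ω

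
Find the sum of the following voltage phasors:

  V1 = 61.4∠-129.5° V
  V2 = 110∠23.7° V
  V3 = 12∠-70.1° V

Step 1 — Convert each phasor to rectangular form:
  V1 = 61.4·(cos(-129.5°) + j·sin(-129.5°)) = -39.06 - j47.38 V
  V2 = 110·(cos(23.7°) + j·sin(23.7°)) = 100.7 + j44.21 V
  V3 = 12·(cos(-70.1°) + j·sin(-70.1°)) = 4.085 - j11.28 V
Step 2 — Sum components: V_total = 65.75 - j14.45 V.
Step 3 — Convert to polar: |V_total| = 67.32 V, ∠V_total = -12.4°.

V_total = 67.32∠-12.4° V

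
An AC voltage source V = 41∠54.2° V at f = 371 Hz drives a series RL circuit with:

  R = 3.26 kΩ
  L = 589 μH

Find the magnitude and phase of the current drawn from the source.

Step 1 — Angular frequency: ω = 2π·f = 2π·371 = 2331 rad/s.
Step 2 — Component impedances:
  R: Z = R = 3260 Ω
  L: Z = jωL = j·2331·0.000589 = 0 + j1.373 Ω
Step 3 — Series combination: Z_total = R + L = 3260 + j1.373 Ω = 3260∠0.0° Ω.
Step 4 — Source phasor: V = 41∠54.2° V = 23.98 + j33.25 V.
Step 5 — Ohm's law: I = V / Z_total = (23.98 + j33.25) / (3260 + j1.373) = 0.007361 + j0.0102 A.
Step 6 — Convert to polar: |I| = 0.01258 A, ∠I = 54.2°.

I = 0.01258∠54.2° A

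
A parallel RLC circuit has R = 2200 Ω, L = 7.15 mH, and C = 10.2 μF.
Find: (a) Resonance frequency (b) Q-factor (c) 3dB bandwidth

Step 1 — Resonance: ω₀ = 1/√(LC) = 1/√(0.00715·1.02e-05) = 3703 rad/s.
Step 2 — f₀ = ω₀/(2π) = 589.3 Hz.
Step 3 — Parallel Q: Q = R/(ω₀L) = 2200/(3703·0.00715) = 83.09.
Step 4 — Bandwidth: Δω = ω₀/Q = 44.56 rad/s; BW = Δω/(2π) = 7.092 Hz.

(a) f₀ = 589.3 Hz  (b) Q = 83.09  (c) BW = 7.092 Hz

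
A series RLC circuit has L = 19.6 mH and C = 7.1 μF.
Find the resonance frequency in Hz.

Step 1 — Resonance condition Im(Z)=0 gives ω₀ = 1/√(LC).
Step 2 — ω₀ = 1/√(0.0196·7.1e-06) = 2681 rad/s.
Step 3 — f₀ = ω₀/(2π) = 426.6 Hz.

f₀ = 426.6 Hz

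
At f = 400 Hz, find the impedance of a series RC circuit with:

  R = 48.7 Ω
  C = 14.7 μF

Step 1 — Angular frequency: ω = 2π·f = 2π·400 = 2513 rad/s.
Step 2 — Component impedances:
  R: Z = R = 48.7 Ω
  C: Z = 1/(jωC) = -j/(ω·C) = 0 - j27.07 Ω
Step 3 — Series combination: Z_total = R + C = 48.7 - j27.07 Ω = 55.72∠-29.1° Ω.

Z = 48.7 - j27.07 Ω = 55.72∠-29.1° Ω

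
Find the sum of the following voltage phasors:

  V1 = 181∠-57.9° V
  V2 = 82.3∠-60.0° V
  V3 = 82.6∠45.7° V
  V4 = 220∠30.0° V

Step 1 — Convert each phasor to rectangular form:
  V1 = 181·(cos(-57.9°) + j·sin(-57.9°)) = 96.18 - j153.3 V
  V2 = 82.3·(cos(-60.0°) + j·sin(-60.0°)) = 41.15 - j71.27 V
  V3 = 82.6·(cos(45.7°) + j·sin(45.7°)) = 57.69 + j59.12 V
  V4 = 220·(cos(30.0°) + j·sin(30.0°)) = 190.5 + j110 V
Step 2 — Sum components: V_total = 385.5 - j55.49 V.
Step 3 — Convert to polar: |V_total| = 389.5 V, ∠V_total = -8.2°.

V_total = 389.5∠-8.2° V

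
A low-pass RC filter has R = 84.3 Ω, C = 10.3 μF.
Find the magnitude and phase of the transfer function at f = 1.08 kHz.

Step 1 — Angular frequency: ω = 2π·1080 = 6786 rad/s.
Step 2 — Transfer function: H(jω) = 1/(1 + jωRC).
Step 3 — Denominator: 1 + jωRC = 1 + j·6786·84.3·1.03e-05 = 1 + j5.892.
Step 4 — H = 0.028 - j0.165.
Step 5 — Magnitude: |H| = 0.1673 (-15.5 dB); phase: φ = -80.4°.

|H| = 0.1673 (-15.5 dB), φ = -80.4°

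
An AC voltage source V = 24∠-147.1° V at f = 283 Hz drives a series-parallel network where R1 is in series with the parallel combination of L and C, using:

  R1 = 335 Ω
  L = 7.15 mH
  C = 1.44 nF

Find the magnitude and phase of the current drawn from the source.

Step 1 — Angular frequency: ω = 2π·f = 2π·283 = 1778 rad/s.
Step 2 — Component impedances:
  R1: Z = R = 335 Ω
  L: Z = jωL = j·1778·0.00715 = 0 + j12.71 Ω
  C: Z = 1/(jωC) = -j/(ω·C) = 0 - j3.905e+05 Ω
Step 3 — Parallel branch: L || C = 1/(1/L + 1/C) = 0 + j12.71 Ω.
Step 4 — Series with R1: Z_total = R1 + (L || C) = 335 + j12.71 Ω = 335.2∠2.2° Ω.
Step 5 — Source phasor: V = 24∠-147.1° V = -20.15 - j13.04 V.
Step 6 — Ohm's law: I = V / Z_total = (-20.15 - j13.04) / (335 + j12.71) = -0.06154 - j0.03658 A.
Step 7 — Convert to polar: |I| = 0.07159 A, ∠I = -149.3°.

I = 0.07159∠-149.3° A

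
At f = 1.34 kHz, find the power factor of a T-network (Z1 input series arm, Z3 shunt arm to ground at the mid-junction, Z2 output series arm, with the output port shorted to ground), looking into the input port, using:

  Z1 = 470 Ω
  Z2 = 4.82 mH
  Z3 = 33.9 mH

Step 1 — Angular frequency: ω = 2π·f = 2π·1340 = 8419 rad/s.
Step 2 — Component impedances:
  Z1: Z = R = 470 Ω
  Z2: Z = jωL = j·8419·0.00482 = 0 + j40.58 Ω
  Z3: Z = jωL = j·8419·0.0339 = 0 + j285.4 Ω
Step 3 — With the output port shorted to ground, the output series arm Z2 runs from the junction to ground; the shunt arm Z3 also runs from the junction to ground. They appear in parallel: Z3 || Z2 = 0 + j35.53 Ω.
Step 4 — Series with input arm Z1: Z_in = Z1 + (Z3 || Z2) = 470 + j35.53 Ω = 471.3∠4.3° Ω.
Step 5 — Power factor: PF = cos(φ) = Re(Z)/|Z| = 470/471.3 = 0.9972.
Step 6 — Type: Im(Z) = 35.53 ⇒ lagging (phase φ = 4.3°).

PF = 0.9972 (lagging, φ = 4.3°)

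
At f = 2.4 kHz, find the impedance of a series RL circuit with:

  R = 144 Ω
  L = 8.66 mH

Step 1 — Angular frequency: ω = 2π·f = 2π·2400 = 1.508e+04 rad/s.
Step 2 — Component impedances:
  R: Z = R = 144 Ω
  L: Z = jωL = j·1.508e+04·0.00866 = 0 + j130.6 Ω
Step 3 — Series combination: Z_total = R + L = 144 + j130.6 Ω = 194.4∠42.2° Ω.

Z = 144 + j130.6 Ω = 194.4∠42.2° Ω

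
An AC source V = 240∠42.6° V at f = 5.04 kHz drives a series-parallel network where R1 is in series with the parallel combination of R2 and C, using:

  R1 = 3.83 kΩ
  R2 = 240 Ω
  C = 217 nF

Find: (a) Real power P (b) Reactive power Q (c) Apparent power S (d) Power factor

Step 1 — Angular frequency: ω = 2π·f = 2π·5040 = 3.167e+04 rad/s.
Step 2 — Component impedances:
  R1: Z = R = 3830 Ω
  R2: Z = R = 240 Ω
  C: Z = 1/(jωC) = -j/(ω·C) = 0 - j145.5 Ω
Step 3 — Parallel branch: R2 || C = 1/(1/R2 + 1/C) = 64.52 - j106.4 Ω.
Step 4 — Series with R1: Z_total = R1 + (R2 || C) = 3895 - j106.4 Ω = 3896∠-1.6° Ω.
Step 5 — Source phasor: V = 240∠42.6° V = 176.7 + j162.5 V.
Step 6 — Current: I = V / Z = 0.04419 + j0.04292 A = 0.0616∠44.2° A.
Step 7 — Complex power: S = V·I* = 14.78 - j0.4038 VA.
Step 8 — Real power: P = Re(S) = 14.78 W.
Step 9 — Reactive power: Q = Im(S) = -0.4038 VAR.
Step 10 — Apparent power: |S| = 14.78 VA.
Step 11 — Power factor: PF = P/|S| = 0.9996 (leading).

(a) P = 14.78 W  (b) Q = -0.4038 VAR  (c) S = 14.78 VA  (d) PF = 0.9996 (leading)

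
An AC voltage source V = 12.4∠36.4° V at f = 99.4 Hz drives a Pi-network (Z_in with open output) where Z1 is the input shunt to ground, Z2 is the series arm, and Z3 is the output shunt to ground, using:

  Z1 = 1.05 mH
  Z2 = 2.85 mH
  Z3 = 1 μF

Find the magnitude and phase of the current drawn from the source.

Step 1 — Angular frequency: ω = 2π·f = 2π·99.4 = 624.5 rad/s.
Step 2 — Component impedances:
  Z1: Z = jωL = j·624.5·0.00105 = 0 + j0.6558 Ω
  Z2: Z = jωL = j·624.5·0.00285 = 0 + j1.78 Ω
  Z3: Z = 1/(jωC) = -j/(ω·C) = 0 - j1601 Ω
Step 3 — With open output, the series arm Z2 and the output shunt Z3 appear in series to ground: Z2 + Z3 = 0 - j1599 Ω.
Step 4 — Parallel with input shunt Z1: Z_in = Z1 || (Z2 + Z3) = 0 + j0.656 Ω = 0.656∠90.0° Ω.
Step 5 — Source phasor: V = 12.4∠36.4° V = 9.981 + j7.358 V.
Step 6 — Ohm's law: I = V / Z_total = (9.981 + j7.358) / (0 + j0.656) = 11.22 - j15.21 A.
Step 7 — Convert to polar: |I| = 18.9 A, ∠I = -53.6°.

I = 18.9∠-53.6° A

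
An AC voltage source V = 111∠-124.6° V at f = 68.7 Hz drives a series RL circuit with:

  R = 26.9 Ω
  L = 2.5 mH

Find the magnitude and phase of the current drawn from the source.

Step 1 — Angular frequency: ω = 2π·f = 2π·68.7 = 431.7 rad/s.
Step 2 — Component impedances:
  R: Z = R = 26.9 Ω
  L: Z = jωL = j·431.7·0.0025 = 0 + j1.079 Ω
Step 3 — Series combination: Z_total = R + L = 26.9 + j1.079 Ω = 26.92∠2.3° Ω.
Step 4 — Source phasor: V = 111∠-124.6° V = -63.03 - j91.37 V.
Step 5 — Ohm's law: I = V / Z_total = (-63.03 - j91.37) / (26.9 + j1.079) = -2.475 - j3.297 A.
Step 6 — Convert to polar: |I| = 4.123 A, ∠I = -126.9°.

I = 4.123∠-126.9° A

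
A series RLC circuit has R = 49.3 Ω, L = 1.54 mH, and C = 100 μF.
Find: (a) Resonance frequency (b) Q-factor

Step 1 — Resonance condition Im(Z)=0 gives ω₀ = 1/√(LC).
Step 2 — ω₀ = 1/√(0.00154·0.0001) = 2548 rad/s.
Step 3 — f₀ = ω₀/(2π) = 405.6 Hz.
Step 4 — Series Q: Q = ω₀L/R = 2548·0.00154/49.3 = 0.0796.

(a) f₀ = 405.6 Hz  (b) Q = 0.0796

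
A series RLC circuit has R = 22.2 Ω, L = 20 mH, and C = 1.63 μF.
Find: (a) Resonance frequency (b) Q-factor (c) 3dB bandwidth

Step 1 — Resonance condition Im(Z)=0 gives ω₀ = 1/√(LC).
Step 2 — ω₀ = 1/√(0.02·1.63e-06) = 5538 rad/s.
Step 3 — f₀ = ω₀/(2π) = 881.5 Hz.
Step 4 — Series Q: Q = ω₀L/R = 5538·0.02/22.2 = 4.99.
Step 5 — 3dB bandwidth: Δω = ω₀/Q = 1110 rad/s; BW = Δω/(2π) = 176.7 Hz.

(a) f₀ = 881.5 Hz  (b) Q = 4.99  (c) BW = 176.7 Hz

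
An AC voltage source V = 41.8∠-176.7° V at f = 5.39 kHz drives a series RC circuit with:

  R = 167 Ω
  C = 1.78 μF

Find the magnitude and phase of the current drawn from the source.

Step 1 — Angular frequency: ω = 2π·f = 2π·5390 = 3.387e+04 rad/s.
Step 2 — Component impedances:
  R: Z = R = 167 Ω
  C: Z = 1/(jωC) = -j/(ω·C) = 0 - j16.59 Ω
Step 3 — Series combination: Z_total = R + C = 167 - j16.59 Ω = 167.8∠-5.7° Ω.
Step 4 — Source phasor: V = 41.8∠-176.7° V = -41.73 - j2.406 V.
Step 5 — Ohm's law: I = V / Z_total = (-41.73 - j2.406) / (167 - j16.59) = -0.246 - j0.03885 A.
Step 6 — Convert to polar: |I| = 0.2491 A, ∠I = -171.0°.

I = 0.2491∠-171.0° A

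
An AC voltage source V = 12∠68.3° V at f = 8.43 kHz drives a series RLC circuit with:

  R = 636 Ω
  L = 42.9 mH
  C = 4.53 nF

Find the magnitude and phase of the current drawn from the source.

Step 1 — Angular frequency: ω = 2π·f = 2π·8430 = 5.297e+04 rad/s.
Step 2 — Component impedances:
  R: Z = R = 636 Ω
  L: Z = jωL = j·5.297e+04·0.0429 = 0 + j2272 Ω
  C: Z = 1/(jωC) = -j/(ω·C) = 0 - j4168 Ω
Step 3 — Series combination: Z_total = R + L + C = 636 - j1895 Ω = 1999∠-71.5° Ω.
Step 4 — Source phasor: V = 12∠68.3° V = 4.437 + j11.15 V.
Step 5 — Ohm's law: I = V / Z_total = (4.437 + j11.15) / (636 - j1895) = -0.004581 + j0.003878 A.
Step 6 — Convert to polar: |I| = 0.006002 A, ∠I = 139.8°.

I = 0.006002∠139.8° A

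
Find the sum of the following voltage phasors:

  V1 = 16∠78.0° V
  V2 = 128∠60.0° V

Step 1 — Convert each phasor to rectangular form:
  V1 = 16·(cos(78.0°) + j·sin(78.0°)) = 3.327 + j15.65 V
  V2 = 128·(cos(60.0°) + j·sin(60.0°)) = 64 + j110.9 V
Step 2 — Sum components: V_total = 67.33 + j126.5 V.
Step 3 — Convert to polar: |V_total| = 143.3 V, ∠V_total = 62.0°.

V_total = 143.3∠62.0° V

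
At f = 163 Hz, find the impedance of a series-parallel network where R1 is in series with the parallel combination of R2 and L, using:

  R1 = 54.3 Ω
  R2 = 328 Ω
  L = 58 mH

Step 1 — Angular frequency: ω = 2π·f = 2π·163 = 1024 rad/s.
Step 2 — Component impedances:
  R1: Z = R = 54.3 Ω
  R2: Z = R = 328 Ω
  L: Z = jωL = j·1024·0.058 = 0 + j59.4 Ω
Step 3 — Parallel branch: R2 || L = 1/(1/R2 + 1/L) = 10.42 + j57.51 Ω.
Step 4 — Series with R1: Z_total = R1 + (R2 || L) = 64.72 + j57.51 Ω = 86.58∠41.6° Ω.

Z = 64.72 + j57.51 Ω = 86.58∠41.6° Ω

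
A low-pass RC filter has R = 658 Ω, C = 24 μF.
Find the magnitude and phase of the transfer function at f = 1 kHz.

Step 1 — Angular frequency: ω = 2π·1000 = 6283 rad/s.
Step 2 — Transfer function: H(jω) = 1/(1 + jωRC).
Step 3 — Denominator: 1 + jωRC = 1 + j·6283·658·2.4e-05 = 1 + j99.22.
Step 4 — H = 0.0001016 - j0.01008.
Step 5 — Magnitude: |H| = 0.01008 (-39.9 dB); phase: φ = -89.4°.

|H| = 0.01008 (-39.9 dB), φ = -89.4°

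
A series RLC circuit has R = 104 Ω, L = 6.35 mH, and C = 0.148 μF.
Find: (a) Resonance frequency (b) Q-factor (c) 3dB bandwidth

Step 1 — Resonance condition Im(Z)=0 gives ω₀ = 1/√(LC).
Step 2 — ω₀ = 1/√(0.00635·1.48e-07) = 3.262e+04 rad/s.
Step 3 — f₀ = ω₀/(2π) = 5192 Hz.
Step 4 — Series Q: Q = ω₀L/R = 3.262e+04·0.00635/104 = 1.992.
Step 5 — 3dB bandwidth: Δω = ω₀/Q = 1.638e+04 rad/s; BW = Δω/(2π) = 2607 Hz.

(a) f₀ = 5192 Hz  (b) Q = 1.992  (c) BW = 2607 Hz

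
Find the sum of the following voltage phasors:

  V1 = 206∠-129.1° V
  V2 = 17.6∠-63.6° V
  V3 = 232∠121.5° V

Step 1 — Convert each phasor to rectangular form:
  V1 = 206·(cos(-129.1°) + j·sin(-129.1°)) = -129.9 - j159.9 V
  V2 = 17.6·(cos(-63.6°) + j·sin(-63.6°)) = 7.826 - j15.76 V
  V3 = 232·(cos(121.5°) + j·sin(121.5°)) = -121.2 + j197.8 V
Step 2 — Sum components: V_total = -243.3 + j22.18 V.
Step 3 — Convert to polar: |V_total| = 244.3 V, ∠V_total = 174.8°.

V_total = 244.3∠174.8° V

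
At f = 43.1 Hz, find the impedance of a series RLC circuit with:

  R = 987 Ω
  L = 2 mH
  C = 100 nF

Step 1 — Angular frequency: ω = 2π·f = 2π·43.1 = 270.8 rad/s.
Step 2 — Component impedances:
  R: Z = R = 987 Ω
  L: Z = jωL = j·270.8·0.002 = 0 + j0.5416 Ω
  C: Z = 1/(jωC) = -j/(ω·C) = 0 - j3.693e+04 Ω
Step 3 — Series combination: Z_total = R + L + C = 987 - j3.693e+04 Ω = 3.694e+04∠-88.5° Ω.

Z = 987 - j3.693e+04 Ω = 3.694e+04∠-88.5° Ω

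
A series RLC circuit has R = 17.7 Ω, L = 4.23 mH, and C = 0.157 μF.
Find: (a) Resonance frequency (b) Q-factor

Step 1 — Resonance condition Im(Z)=0 gives ω₀ = 1/√(LC).
Step 2 — ω₀ = 1/√(0.00423·1.57e-07) = 3.88e+04 rad/s.
Step 3 — f₀ = ω₀/(2π) = 6176 Hz.
Step 4 — Series Q: Q = ω₀L/R = 3.88e+04·0.00423/17.7 = 9.274.

(a) f₀ = 6176 Hz  (b) Q = 9.274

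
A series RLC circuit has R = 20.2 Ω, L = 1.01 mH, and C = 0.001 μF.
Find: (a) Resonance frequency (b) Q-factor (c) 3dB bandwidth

Step 1 — Resonance condition Im(Z)=0 gives ω₀ = 1/√(LC).
Step 2 — ω₀ = 1/√(0.00101·1e-09) = 9.95e+05 rad/s.
Step 3 — f₀ = ω₀/(2π) = 1.584e+05 Hz.
Step 4 — Series Q: Q = ω₀L/R = 9.95e+05·0.00101/20.2 = 49.75.
Step 5 — 3dB bandwidth: Δω = ω₀/Q = 2e+04 rad/s; BW = Δω/(2π) = 3183 Hz.

(a) f₀ = 1.584e+05 Hz  (b) Q = 49.75  (c) BW = 3183 Hz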